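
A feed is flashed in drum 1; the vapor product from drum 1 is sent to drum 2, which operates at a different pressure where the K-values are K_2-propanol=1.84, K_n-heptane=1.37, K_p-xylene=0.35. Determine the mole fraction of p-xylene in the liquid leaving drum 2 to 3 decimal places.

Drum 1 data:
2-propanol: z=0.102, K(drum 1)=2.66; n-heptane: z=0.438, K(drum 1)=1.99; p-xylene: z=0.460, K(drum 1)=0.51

Drum 1:
Let ψ₁ = V/F and solve Σ zᵢ(Kᵢ−1)/(1+ψ₁(Kᵢ−1)) = 0.
Feasibility: ΣzᵢKᵢ = 1.378, Σzᵢ/Kᵢ = 1.160 — both > 1, two phases present.
Iterate (Newton) starting at ψ₁ = 0.5:
  ψ₁ = 0.500: g = 0.0840, g' = -0.470 → ψ₁ = 0.679
  ψ₁ = 0.679: g = 0.0012, g' = -0.464 → ψ₁ = 0.681
Converged at ψ₁ = 0.681.
Drum-1 compositions:
  2-propanol: x = 0.048, y = 0.127
  n-heptane: x = 0.262, y = 0.520
  p-xylene: x = 0.691, y = 0.352
Drum-2 feed = drum-1 vapor: z₂ = (0.1273, 0.5205, 0.3522).
Drum 2:
Newton iteration, ψ₂⁰ = 0.5:
  ψ₂ = 0.500: g = -0.1013, g' = -0.422 → ψ₂ = 0.260
  ψ₂ = 0.260: g = -0.0120, g' = -0.335 → ψ₂ = 0.224
Converged at ψ₂ = 0.224.
  2-propanol: x = 0.107, y = 0.197
  n-heptane: x = 0.481, y = 0.659
  p-xylene: x = 0.412, y = 0.144

x_p-xylene (drum 2) = 0.412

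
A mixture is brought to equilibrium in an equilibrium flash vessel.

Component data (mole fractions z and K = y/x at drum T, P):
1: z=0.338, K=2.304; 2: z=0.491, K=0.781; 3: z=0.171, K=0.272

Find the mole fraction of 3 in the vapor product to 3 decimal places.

Iterate (Newton) starting at V/F = 0.48:
  V/F = 0.480: g = -0.0404, g' = -0.461 → V/F = 0.392
Converged at V/F = 0.392.
Compositions from xᵢ = zᵢ/(1+V/F(Kᵢ−1)), yᵢ = Kᵢxᵢ:
  1: x = 0.224, y = 0.515
  2: x = 0.537, y = 0.419
  3: x = 0.239, y = 0.065

y_3 = 0.065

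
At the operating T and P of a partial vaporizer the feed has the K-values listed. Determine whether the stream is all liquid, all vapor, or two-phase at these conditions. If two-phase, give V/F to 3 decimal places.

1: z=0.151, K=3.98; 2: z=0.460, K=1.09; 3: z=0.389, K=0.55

ΣzᵢKᵢ = 1.316; Σzᵢ/Kᵢ = 1.167.
Both exceed 1, so a two-phase solution exists.
Rachford–Rice: g(ψ) = Σ zᵢ(Kᵢ−1)/(1+ψ(Kᵢ−1)) = 0.
Newton iteration, ψ⁰ = 0.47:
  ψ = 0.470: g = 0.0052, g' = -0.363 → ψ = 0.484
Converged at ψ = 0.484.

two-phase, V/F = 0.484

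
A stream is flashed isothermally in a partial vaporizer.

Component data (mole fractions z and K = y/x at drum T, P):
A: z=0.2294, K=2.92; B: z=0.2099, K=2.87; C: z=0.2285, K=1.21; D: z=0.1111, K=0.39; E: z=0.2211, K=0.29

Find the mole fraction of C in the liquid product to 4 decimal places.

Material balance + equilibrium reduce to Σ zᵢ(Kᵢ−1)/(1+V/F(Kᵢ−1)) = 0.
Feasibility: ΣzᵢKᵢ = 1.6562, Σzᵢ/Kᵢ = 1.3878 — both > 1, two phases present.
Iterate (Newton) starting at V/F = 0.53:
  V/F = 0.5300: g = 0.10677, g' = -0.7778 → V/F = 0.6673
  V/F = 0.6673: g = -0.00281, g' = -0.8356 → V/F = 0.6639
Converged at V/F = 0.6639.
Compositions from xᵢ = zᵢ/(1+V/F(Kᵢ−1)), yᵢ = Kᵢxᵢ:
  A: x = 0.1008, y = 0.2945
  B: x = 0.0936, y = 0.2688
  C: x = 0.2005, y = 0.2427
  D: x = 0.1867, y = 0.0728
  E: x = 0.4183, y = 0.1213

x_C = 0.2005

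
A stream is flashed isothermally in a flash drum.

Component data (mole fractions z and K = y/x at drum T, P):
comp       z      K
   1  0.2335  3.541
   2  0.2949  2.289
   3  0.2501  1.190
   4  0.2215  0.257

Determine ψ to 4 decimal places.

ψ = 0.8173

Material balance + equilibrium reduce to Σ zᵢ(Kᵢ−1)/(1+ψ(Kᵢ−1)) = 0.
Check two-phase: ΣzᵢKᵢ = 1.8564 > 1 and Σzᵢ/Kᵢ = 1.2668 > 1, so g(0) = 0.8564 > 0 and g(1) = -0.2668 < 0.
Newton iteration, ψ⁰ = 0.43:
  ψ = 0.4300: g = 0.33019, g' = -0.8189 → ψ = 0.8332
  ψ = 0.8332: g = -0.01741, g' = -1.1185 → ψ = 0.8177
  ψ = 0.8177: g = -0.00034, g' = -1.0759 → ψ = 0.8173
Converged at ψ = 0.8173.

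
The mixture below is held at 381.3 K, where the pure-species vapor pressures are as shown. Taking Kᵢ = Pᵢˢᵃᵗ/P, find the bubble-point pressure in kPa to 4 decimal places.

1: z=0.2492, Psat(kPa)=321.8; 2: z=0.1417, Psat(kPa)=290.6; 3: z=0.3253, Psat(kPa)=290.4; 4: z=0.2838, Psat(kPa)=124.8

Pbub = 251.2559 kPa

At the bubble point ψ → 0, so ΣzᵢKᵢ = 1 with Kᵢ = Pᵢˢᵃᵗ/P ⇒ P = ΣzᵢPᵢˢᵃᵗ.
P = 0.2492·321.8 + 0.1417·290.6 + 0.3253·290.4 + 0.2838·124.8 = 251.2559 kPa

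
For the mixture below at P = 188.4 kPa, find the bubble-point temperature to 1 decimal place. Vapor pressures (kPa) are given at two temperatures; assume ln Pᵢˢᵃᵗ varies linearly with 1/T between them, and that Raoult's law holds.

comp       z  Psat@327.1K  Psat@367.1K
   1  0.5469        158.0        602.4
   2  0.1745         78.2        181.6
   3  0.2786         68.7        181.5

T = 340.9 K

Bubble-point temperature: ΣzᵢPᵢˢᵃᵗ(T) = P. Interpolate ln Pᵢˢᵃᵗ = aᵢ + bᵢ/T.
  T = 327.1 K: ΣzᵢPᵢˢᵃᵗ = 119.20 kPa
  T = 367.1 K: ΣzᵢPᵢˢᵃᵗ = 411.71 kPa
  T = 347.1 K: ΣzᵢPᵢˢᵃᵗ = 228.66 kPa
  T = 337.1 K: ΣzᵢPᵢˢᵃᵗ = 166.49 kPa
  T = 342.1 K: ΣzᵢPᵢˢᵃᵗ = 195.51 kPa
  T = 339.6 K: ΣzᵢPᵢˢᵃᵗ = 180.52 kPa
Interpolating between 339.6 K and 342.1 K gives T ≈ 340.9 K.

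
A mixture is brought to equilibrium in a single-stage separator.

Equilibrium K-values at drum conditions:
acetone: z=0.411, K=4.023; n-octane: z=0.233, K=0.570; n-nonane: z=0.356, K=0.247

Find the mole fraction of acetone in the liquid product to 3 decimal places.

Rachford–Rice: g(ψ) = Σ zᵢ(Kᵢ−1)/(1+ψ(Kᵢ−1)) = 0.
g(0) = ΣzᵢKᵢ − 1 = 0.874 and g(1) = 1 − Σzᵢ/Kᵢ = -0.952, so a root lies in (0, 1).
Iterate (Newton) starting at ψ = 0.56:
  ψ = 0.560: g = -0.1341, g' = -1.196 → ψ = 0.448
  ψ = 0.448: g = -0.0008, g' = -1.203 → ψ = 0.447
Converged at ψ = 0.447.
Compositions from xᵢ = zᵢ/(1+ψ(Kᵢ−1)), yᵢ = Kᵢxᵢ:
  acetone: x = 0.175, y = 0.703
  n-octane: x = 0.288, y = 0.164
  n-nonane: x = 0.537, y = 0.133

x_acetone = 0.175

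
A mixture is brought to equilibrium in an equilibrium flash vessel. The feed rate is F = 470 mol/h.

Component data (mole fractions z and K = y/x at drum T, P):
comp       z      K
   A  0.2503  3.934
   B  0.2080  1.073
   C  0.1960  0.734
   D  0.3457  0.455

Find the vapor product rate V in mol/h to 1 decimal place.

V = 229.4 mol/h

Rachford–Rice: g(β) = Σ zᵢ(Kᵢ−1)/(1+β(Kᵢ−1)) = 0.
g(0) = ΣzᵢKᵢ − 1 = 0.5090 and g(1) = 1 − Σzᵢ/Kᵢ = -0.2843, so a root lies in (0, 1).
Iterate (Newton) starting at β = 0.48:
  β = 0.4800: g = 0.00468, g' = -0.5791 → β = 0.4881
Converged at β = 0.4881.
Then V = β·F = 0.4881·470 = 229.4 mol/h and L = F − V = 240.6 mol/h.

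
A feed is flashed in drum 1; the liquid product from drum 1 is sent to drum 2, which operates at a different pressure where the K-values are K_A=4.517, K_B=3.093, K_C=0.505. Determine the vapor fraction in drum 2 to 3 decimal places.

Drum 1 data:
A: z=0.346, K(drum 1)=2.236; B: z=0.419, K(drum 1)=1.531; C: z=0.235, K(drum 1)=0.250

Drum 1:
Material balance + equilibrium reduce to Σ zᵢ(Kᵢ−1)/(1+ψ₁(Kᵢ−1)) = 0.
g(0) = ΣzᵢKᵢ − 1 = 0.474 and g(1) = 1 − Σzᵢ/Kᵢ = -0.368, so a root lies in (0, 1).
Newton–Raphson from ψ₁ = 0.65:
  ψ₁ = 0.650: g = 0.0586, g' = -0.731 → ψ₁ = 0.730
  ψ₁ = 0.730: g = -0.0045, g' = -0.853 → ψ₁ = 0.725
Converged at ψ₁ = 0.725.
Drum-1 compositions:
  A: x = 0.182, y = 0.408
  B: x = 0.303, y = 0.463
  C: x = 0.515, y = 0.129
Drum-2 feed = drum-1 liquid: z₂ = (0.1825, 0.3025, 0.5150).
Drum 2:
Material balance + equilibrium reduce to Σ zᵢ(Kᵢ−1)/(1+ψ₂(Kᵢ−1)) = 0.
Feasibility: ΣzᵢKᵢ = 2.020, Σzᵢ/Kᵢ = 1.158 — both > 1, two phases present.
Newton iteration, ψ₂⁰ = 0.63:
  ψ₂ = 0.630: g = 0.1023, g' = -0.731 → ψ₂ = 0.770
  ψ₂ = 0.770: g = 0.0037, g' = -0.688 → ψ₂ = 0.775
Converged at ψ₂ = 0.775.
  A: x = 0.049, y = 0.221
  B: x = 0.115, y = 0.357
  C: x = 0.836, y = 0.422

V/F (drum 2) = 0.775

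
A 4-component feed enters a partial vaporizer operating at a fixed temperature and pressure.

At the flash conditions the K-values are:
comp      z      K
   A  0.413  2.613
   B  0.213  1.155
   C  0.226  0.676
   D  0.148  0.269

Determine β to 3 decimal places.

β = 0.742

Rachford–Rice: g(β) = Σ zᵢ(Kᵢ−1)/(1+β(Kᵢ−1)) = 0.
Feasibility: ΣzᵢKᵢ = 1.518, Σzᵢ/Kᵢ = 1.227 — both > 1, two phases present.
Newton–Raphson from β = 0.58:
  β = 0.580: g = 0.0965, g' = -0.565 → β = 0.751
  β = 0.751: g = -0.0056, g' = -0.654 → β = 0.742
Converged at β = 0.742.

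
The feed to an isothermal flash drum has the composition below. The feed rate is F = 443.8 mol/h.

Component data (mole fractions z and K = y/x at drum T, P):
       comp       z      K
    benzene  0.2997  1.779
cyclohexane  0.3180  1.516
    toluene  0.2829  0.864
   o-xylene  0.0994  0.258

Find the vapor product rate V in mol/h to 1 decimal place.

V = 386.7 mol/h

Material balance + equilibrium reduce to Σ zᵢ(Kᵢ−1)/(1+β(Kᵢ−1)) = 0.
g(0) = ΣzᵢKᵢ − 1 = 0.2853 and g(1) = 1 − Σzᵢ/Kᵢ = -0.0909, so a root lies in (0, 1).
Newton iteration, β⁰ = 0.5:
  β = 0.5000: g = 0.13992, g' = -0.2920 → β = 0.9791
  β = 0.9791: g = -0.07259, g' = -0.8344 → β = 0.8921
  β = 0.8921: g = -0.01185, g' = -0.5887 → β = 0.8720
  β = 0.8720: g = -0.00039, g' = -0.5507 → β = 0.8713
Converged at β = 0.8713.
Then V = β·F = 0.8713·443.8 = 386.7 mol/h and L = F − V = 57.1 mol/h.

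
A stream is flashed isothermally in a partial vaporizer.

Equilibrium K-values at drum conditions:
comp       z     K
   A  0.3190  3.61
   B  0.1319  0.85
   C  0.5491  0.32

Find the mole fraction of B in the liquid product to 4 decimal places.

x_B = 0.1377

Material balance + equilibrium reduce to Σ zᵢ(Kᵢ−1)/(1+β(Kᵢ−1)) = 0.
Feasibility: ΣzᵢKᵢ = 1.4394, Σzᵢ/Kᵢ = 1.9595 — both > 1, two phases present.
Iterate (Newton) starting at β = 0.38:
  β = 0.3800: g = -0.10646, g' = -1.0128 → β = 0.2749
  β = 0.2749: g = 0.00493, g' = -1.1240 → β = 0.2793
Converged at β = 0.2793.
Compositions from xᵢ = zᵢ/(1+β(Kᵢ−1)), yᵢ = Kᵢxᵢ:
  A: x = 0.1845, y = 0.6661
  B: x = 0.1377, y = 0.1170
  C: x = 0.6778, y = 0.2169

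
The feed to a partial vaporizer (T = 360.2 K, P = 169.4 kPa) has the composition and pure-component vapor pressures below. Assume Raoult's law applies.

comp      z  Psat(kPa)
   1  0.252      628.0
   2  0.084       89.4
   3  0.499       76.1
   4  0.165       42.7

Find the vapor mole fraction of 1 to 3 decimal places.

Raoult's law: Kᵢ = Pᵢˢᵃᵗ/P = Pᵢˢᵃᵗ/169.4.
  K_1 = 628.0/169.4 = 3.70720, K_2 = 89.4/169.4 = 0.52774, K_3 = 76.1/169.4 = 0.44923, K_4 = 42.7/169.4 = 0.25207
Let β = V/F and solve Σ zᵢ(Kᵢ−1)/(1+β(Kᵢ−1)) = 0.
Check two-phase: ΣzᵢKᵢ = 1.244 > 1 and Σzᵢ/Kᵢ = 1.993 > 1, so g(0) = 0.244 > 0 and g(1) = -0.993 < 0.
Newton iteration, β⁰ = 0.49:
  β = 0.490: g = -0.3296, g' = -0.887 → β = 0.118
  β = 0.118: g = 0.0453, g' = -1.365 → β = 0.152
  β = 0.152: g = 0.0020, g' = -1.248 → β = 0.153
Converged at β = 0.153.
Compositions from xᵢ = zᵢ/(1+β(Kᵢ−1)), yᵢ = Kᵢxᵢ:
  1: x = 0.178, y = 0.660
  2: x = 0.091, y = 0.048
  3: x = 0.545, y = 0.245
  4: x = 0.186, y = 0.047

y_1 = 0.660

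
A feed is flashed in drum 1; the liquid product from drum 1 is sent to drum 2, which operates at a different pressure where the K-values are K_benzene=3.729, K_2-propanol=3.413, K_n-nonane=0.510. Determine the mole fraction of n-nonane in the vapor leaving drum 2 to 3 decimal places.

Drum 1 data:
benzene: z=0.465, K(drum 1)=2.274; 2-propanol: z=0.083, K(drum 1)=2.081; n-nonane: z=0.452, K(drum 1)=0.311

y_n-nonane (drum 2) = 0.431

Drum 1:
Rachford–Rice: g(ψ₁) = Σ zᵢ(Kᵢ−1)/(1+ψ₁(Kᵢ−1)) = 0.
g(0) = ΣzᵢKᵢ − 1 = 0.371 and g(1) = 1 − Σzᵢ/Kᵢ = -0.698, so a root lies in (0, 1).
Newton iteration, ψ₁⁰ = 0.51:
  ψ₁ = 0.510: g = -0.0632, g' = -0.828 → ψ₁ = 0.434
  ψ₁ = 0.434: g = -0.0014, g' = -0.794 → ψ₁ = 0.432
Converged at ψ₁ = 0.432.
Drum-1 compositions:
  benzene: x = 0.300, y = 0.682
  2-propanol: x = 0.057, y = 0.118
  n-nonane: x = 0.643, y = 0.200
Drum-2 feed = drum-1 liquid: z₂ = (0.3000, 0.0566, 0.6434).
Drum 2:
Iterate (Newton) starting at ψ₂ = 0.35:
  ψ₂ = 0.350: g = 0.1122, g' = -0.906 → ψ₂ = 0.474
  ψ₂ = 0.474: g = 0.0101, g' = -0.759 → ψ₂ = 0.487
Converged at ψ₂ = 0.487.
  benzene: x = 0.129, y = 0.480
  2-propanol: x = 0.026, y = 0.089
  n-nonane: x = 0.845, y = 0.431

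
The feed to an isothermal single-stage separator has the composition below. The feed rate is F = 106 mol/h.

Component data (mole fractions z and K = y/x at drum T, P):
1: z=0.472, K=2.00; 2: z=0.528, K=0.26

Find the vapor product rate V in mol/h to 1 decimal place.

V = 11.6 mol/h

Binary case is linear: z₁(K₁−1)(1+ψ(K₂−1)) + z₂(K₂−1)(1+ψ(K₁−1)) = 0
⇒ ψ = [z₁(K₁−1)+z₂(K₂−1)] / [−(K₁−1)(K₂−1)] = 0.0813/0.7400 = 0.110
Then V = ψ·F = 0.1098·106 = 11.6 mol/h and L = F − V = 94.4 mol/h.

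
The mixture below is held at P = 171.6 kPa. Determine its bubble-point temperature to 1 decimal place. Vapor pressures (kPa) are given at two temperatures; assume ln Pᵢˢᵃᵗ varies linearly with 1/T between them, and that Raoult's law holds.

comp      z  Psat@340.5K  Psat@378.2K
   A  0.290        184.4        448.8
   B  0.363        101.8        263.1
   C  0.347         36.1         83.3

Bubble-point temperature: ΣzᵢPᵢˢᵃᵗ(T) = P. Interpolate ln Pᵢˢᵃᵗ = aᵢ + bᵢ/T.
  T = 340.5 K: ΣzᵢPᵢˢᵃᵗ = 102.96 kPa
  T = 378.2 K: ΣzᵢPᵢˢᵃᵗ = 254.56 kPa
  T = 359.4 K: ΣzᵢPᵢˢᵃᵗ = 165.95 kPa
  T = 368.8 K: ΣzᵢPᵢˢᵃᵗ = 206.65 kPa
  T = 364.1 K: ΣzᵢPᵢˢᵃᵗ = 185.45 kPa
  T = 361.8 K: ΣzᵢPᵢˢᵃᵗ = 175.70 kPa
Interpolating between 359.4 K and 361.8 K gives T ≈ 360.8 K.

T = 360.8 K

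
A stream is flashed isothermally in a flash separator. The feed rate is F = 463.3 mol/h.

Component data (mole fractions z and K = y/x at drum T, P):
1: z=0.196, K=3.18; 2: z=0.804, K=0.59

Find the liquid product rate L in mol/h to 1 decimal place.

L = 412.7 mol/h

Material balance + equilibrium reduce to Σ zᵢ(Kᵢ−1)/(1+V/F(Kᵢ−1)) = 0.
Check two-phase: ΣzᵢKᵢ = 1.098 > 1 and Σzᵢ/Kᵢ = 1.424 > 1, so g(0) = 0.098 > 0 and g(1) = -0.424 < 0.
Binary case is linear: z₁(K₁−1)(1+V/F(K₂−1)) + z₂(K₂−1)(1+V/F(K₁−1)) = 0
⇒ V/F = [z₁(K₁−1)+z₂(K₂−1)] / [−(K₁−1)(K₂−1)] = 0.0976/0.8938 = 0.109
Then V = V/F·F = 0.1092·463.3 = 50.6 mol/h and L = F − V = 412.7 mol/h.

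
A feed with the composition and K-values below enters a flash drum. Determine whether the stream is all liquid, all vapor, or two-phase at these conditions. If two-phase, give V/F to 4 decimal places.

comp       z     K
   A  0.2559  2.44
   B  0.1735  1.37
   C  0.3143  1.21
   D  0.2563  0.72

all vapor

ΣzᵢKᵢ = 1.4269; Σzᵢ/Kᵢ = 0.8472.
Since Σzᵢ/Kᵢ < 1 the mixture is above its dew point — single vapor phase.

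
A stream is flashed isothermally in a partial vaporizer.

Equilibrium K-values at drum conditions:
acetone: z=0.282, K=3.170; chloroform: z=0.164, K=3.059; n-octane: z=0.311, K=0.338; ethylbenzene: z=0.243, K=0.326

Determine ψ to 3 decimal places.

ψ = 0.408

Let ψ = V/F and solve Σ zᵢ(Kᵢ−1)/(1+ψ(Kᵢ−1)) = 0.
Check two-phase: ΣzᵢKᵢ = 1.580 > 1 and Σzᵢ/Kᵢ = 1.808 > 1, so g(0) = 0.580 > 0 and g(1) = -0.808 < 0.
Iterate (Newton) starting at ψ = 0.43:
  ψ = 0.430: g = -0.0228, g' = -1.036 → ψ = 0.408
Converged at ψ = 0.408.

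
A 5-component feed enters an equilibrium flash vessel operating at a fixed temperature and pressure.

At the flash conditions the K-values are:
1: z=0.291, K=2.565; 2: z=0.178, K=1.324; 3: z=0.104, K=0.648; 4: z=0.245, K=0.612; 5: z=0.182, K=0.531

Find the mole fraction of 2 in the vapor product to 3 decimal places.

y_2 = 0.198

Material balance + equilibrium reduce to Σ zᵢ(Kᵢ−1)/(1+β(Kᵢ−1)) = 0.
Feasibility: ΣzᵢKᵢ = 1.296, Σzᵢ/Kᵢ = 1.151 — both > 1, two phases present.
Newton iteration, β⁰ = 0.5:
  β = 0.500: g = 0.0313, g' = -0.382 → β = 0.582
  β = 0.582: g = 0.0007, g' = -0.366 → β = 0.584
Converged at β = 0.584.
Compositions from xᵢ = zᵢ/(1+β(Kᵢ−1)), yᵢ = Kᵢxᵢ:
  1: x = 0.152, y = 0.390
  2: x = 0.150, y = 0.198
  3: x = 0.131, y = 0.085
  4: x = 0.317, y = 0.194
  5: x = 0.251, y = 0.133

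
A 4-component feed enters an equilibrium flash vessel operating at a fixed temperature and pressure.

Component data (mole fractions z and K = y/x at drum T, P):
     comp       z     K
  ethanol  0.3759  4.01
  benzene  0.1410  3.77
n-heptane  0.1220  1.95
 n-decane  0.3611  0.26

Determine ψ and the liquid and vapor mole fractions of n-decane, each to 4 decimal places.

Material balance + equilibrium reduce to Σ zᵢ(Kᵢ−1)/(1+ψ(Kᵢ−1)) = 0.
g(0) = ΣzᵢKᵢ − 1 = 1.3707 and g(1) = 1 − Σzᵢ/Kᵢ = -0.5826, so a root lies in (0, 1).
Newton–Raphson from ψ = 0.5:
  ψ = 0.5000: g = 0.26987, g' = -1.2817 → ψ = 0.7105
  ψ = 0.7105: g = -0.00225, g' = -1.3871 → ψ = 0.7089
Converged at ψ = 0.7089.
Compositions from xᵢ = zᵢ/(1+ψ(Kᵢ−1)), yᵢ = Kᵢxᵢ:
  ethanol: x = 0.1199, y = 0.4810
  benzene: x = 0.0476, y = 0.1794
  n-heptane: x = 0.0729, y = 0.1422
  n-decane: x = 0.7596, y = 0.1975

ψ = 0.7089, x_n-decane = 0.7596, y_n-decane = 0.1975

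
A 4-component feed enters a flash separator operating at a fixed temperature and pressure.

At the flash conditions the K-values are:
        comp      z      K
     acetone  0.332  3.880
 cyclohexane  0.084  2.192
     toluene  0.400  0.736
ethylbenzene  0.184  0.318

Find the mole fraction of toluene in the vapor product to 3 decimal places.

y_toluene = 0.361

Newton iteration, ψ⁰ = 0.59:
  ψ = 0.590: g = 0.0780, g' = -0.698 → ψ = 0.702
  ψ = 0.702: g = 0.0008, g' = -0.694 → ψ = 0.703
Converged at ψ = 0.703.
Compositions from xᵢ = zᵢ/(1+ψ(Kᵢ−1)), yᵢ = Kᵢxᵢ:
  acetone: x = 0.110, y = 0.426
  cyclohexane: x = 0.046, y = 0.100
  toluene: x = 0.491, y = 0.361
  ethylbenzene: x = 0.353, y = 0.112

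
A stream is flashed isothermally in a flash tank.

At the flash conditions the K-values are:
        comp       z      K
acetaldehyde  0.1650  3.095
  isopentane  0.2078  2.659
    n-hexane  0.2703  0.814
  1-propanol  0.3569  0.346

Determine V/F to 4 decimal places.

V/F = 0.4352

Iterate (Newton) starting at V/F = 0.43:
  V/F = 0.4300: g = 0.00368, g' = -0.7018 → V/F = 0.4352
Converged at V/F = 0.4352.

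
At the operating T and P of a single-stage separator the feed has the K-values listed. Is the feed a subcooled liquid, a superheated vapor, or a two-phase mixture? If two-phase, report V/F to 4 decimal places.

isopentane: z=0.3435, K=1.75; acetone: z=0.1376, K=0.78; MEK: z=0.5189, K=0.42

ΣzᵢKᵢ = 0.9264; Σzᵢ/Kᵢ = 1.6082.
Since ΣzᵢKᵢ < 1 the mixture is below its bubble point — single liquid phase.

subcooled liquid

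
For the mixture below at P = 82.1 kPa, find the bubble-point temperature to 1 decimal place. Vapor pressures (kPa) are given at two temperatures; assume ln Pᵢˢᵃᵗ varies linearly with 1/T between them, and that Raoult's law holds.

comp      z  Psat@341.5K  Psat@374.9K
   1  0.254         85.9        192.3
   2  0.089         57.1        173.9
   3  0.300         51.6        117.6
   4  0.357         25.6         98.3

Bubble-point temperature: ΣzᵢPᵢˢᵃᵗ(T) = P. Interpolate ln Pᵢˢᵃᵗ = aᵢ + bᵢ/T.
  T = 341.5 K: ΣzᵢPᵢˢᵃᵗ = 51.52 kPa
  T = 374.9 K: ΣzᵢPᵢˢᵃᵗ = 134.69 kPa
  T = 358.2 K: ΣzᵢPᵢˢᵃᵗ = 84.67 kPa
  T = 349.9 K: ΣzᵢPᵢˢᵃᵗ = 66.43 kPa
  T = 354.0 K: ΣzᵢPᵢˢᵃᵗ = 74.97 kPa
  T = 356.1 K: ΣzᵢPᵢˢᵃᵗ = 79.69 kPa
Interpolating between 356.1 K and 358.2 K gives T ≈ 357.1 K.

T = 357.1 K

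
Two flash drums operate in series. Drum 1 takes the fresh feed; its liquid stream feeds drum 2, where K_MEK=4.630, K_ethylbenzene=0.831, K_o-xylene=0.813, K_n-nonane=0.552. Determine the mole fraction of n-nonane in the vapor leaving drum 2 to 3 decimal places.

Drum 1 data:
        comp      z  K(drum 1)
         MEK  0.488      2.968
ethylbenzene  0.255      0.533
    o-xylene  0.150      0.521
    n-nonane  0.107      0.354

Drum 1:
Rachford–Rice: g(ψ₁) = Σ zᵢ(Kᵢ−1)/(1+ψ₁(Kᵢ−1)) = 0.
g(0) = ΣzᵢKᵢ − 1 = 0.700 and g(1) = 1 − Σzᵢ/Kᵢ = -0.233, so a root lies in (0, 1).
Iterate (Newton) starting at ψ₁ = 0.45:
  ψ₁ = 0.450: g = 0.1695, g' = -0.765 → ψ₁ = 0.671
  ψ₁ = 0.671: g = 0.0122, g' = -0.683 → ψ₁ = 0.689
Converged at ψ₁ = 0.689.
Drum-1 compositions:
  MEK: x = 0.207, y = 0.615
  ethylbenzene: x = 0.376, y = 0.200
  o-xylene: x = 0.224, y = 0.117
  n-nonane: x = 0.193, y = 0.068
Drum-2 feed = drum-1 liquid: z₂ = (0.2071, 0.3761, 0.2240, 0.1929).
Drum 2:
Let ψ₂ = V/F and solve Σ zᵢ(Kᵢ−1)/(1+ψ₂(Kᵢ−1)) = 0.
Feasibility: ΣzᵢKᵢ = 1.560, Σzᵢ/Kᵢ = 1.122 — both > 1, two phases present.
Newton–Raphson from ψ₂ = 0.5:
  ψ₂ = 0.500: g = 0.0400, g' = -0.431 → ψ₂ = 0.593
  ψ₂ = 0.593: g = 0.0030, g' = -0.370 → ψ₂ = 0.601
Converged at ψ₂ = 0.601.
  MEK: x = 0.065, y = 0.301
  ethylbenzene: x = 0.419, y = 0.348
  o-xylene: x = 0.252, y = 0.205
  n-nonane: x = 0.264, y = 0.146

y_n-nonane (drum 2) = 0.146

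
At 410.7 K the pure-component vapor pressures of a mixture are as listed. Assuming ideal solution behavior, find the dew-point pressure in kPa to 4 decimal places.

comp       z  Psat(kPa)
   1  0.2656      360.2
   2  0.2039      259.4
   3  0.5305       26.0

At the dew point ψ → 1, so Σzᵢ/Kᵢ = 1 with Kᵢ = Pᵢˢᵃᵗ/P ⇒ 1/P = Σzᵢ/Pᵢˢᵃᵗ.
1/P = 0.2656/360.2 + 0.2039/259.4 + 0.5305/26.0 = 0.0219273 ⇒ P = 45.6053 kPa

Pdew = 45.6053 kPa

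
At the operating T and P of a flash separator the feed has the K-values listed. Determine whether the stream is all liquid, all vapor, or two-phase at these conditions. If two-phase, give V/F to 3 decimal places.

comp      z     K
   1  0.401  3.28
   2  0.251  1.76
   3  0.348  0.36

ΣzᵢKᵢ = 1.882; Σzᵢ/Kᵢ = 1.232.
Both exceed 1, so a two-phase solution exists.
Iterate (Newton) starting at ψ = 0.5:
  ψ = 0.500: g = 0.2379, g' = -0.840 → ψ = 0.783
  ψ = 0.783: g = 0.0011, g' = -0.899 → ψ = 0.785
Converged at ψ = 0.785.

two-phase, V/F = 0.785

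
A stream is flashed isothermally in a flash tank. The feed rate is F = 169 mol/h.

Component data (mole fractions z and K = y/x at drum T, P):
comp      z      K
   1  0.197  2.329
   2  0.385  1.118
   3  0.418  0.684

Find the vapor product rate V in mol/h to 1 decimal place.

V = 126.5 mol/h

Material balance + equilibrium reduce to Σ zᵢ(Kᵢ−1)/(1+V/F(Kᵢ−1)) = 0.
Check two-phase: ΣzᵢKᵢ = 1.175 > 1 and Σzᵢ/Kᵢ = 1.040 > 1, so g(0) = 0.175 > 0 and g(1) = -0.040 < 0.
Newton iteration, V/F⁰ = 0.7:
  V/F = 0.700: g = 0.0080, g' = -0.167 → V/F = 0.748
Converged at V/F = 0.748.
Then V = V/F·F = 0.7484·169 = 126.5 mol/h and L = F − V = 42.5 mol/h.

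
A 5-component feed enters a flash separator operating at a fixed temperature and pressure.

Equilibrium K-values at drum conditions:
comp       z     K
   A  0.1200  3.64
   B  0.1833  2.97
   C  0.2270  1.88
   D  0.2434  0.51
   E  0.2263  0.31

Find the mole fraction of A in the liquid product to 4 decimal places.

Iterate (Newton) starting at β = 0.5:
  β = 0.5000: g = 0.06083, g' = -0.7744 → β = 0.5786
  β = 0.5786: g = 0.00012, g' = -0.7758 → β = 0.5787
Converged at β = 0.5787.
Compositions from xᵢ = zᵢ/(1+β(Kᵢ−1)), yᵢ = Kᵢxᵢ:
  A: x = 0.0475, y = 0.1728
  B: x = 0.0857, y = 0.2544
  C: x = 0.1504, y = 0.2828
  D: x = 0.3397, y = 0.1733
  E: x = 0.3767, y = 0.1168

x_A = 0.0475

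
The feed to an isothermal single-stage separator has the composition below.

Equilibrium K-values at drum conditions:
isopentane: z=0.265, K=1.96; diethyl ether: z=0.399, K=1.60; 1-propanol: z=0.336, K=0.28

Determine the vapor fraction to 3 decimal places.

Newton–Raphson from ψ = 0.61:
  ψ = 0.610: g = -0.0957, g' = -0.728 → ψ = 0.479
  ψ = 0.479: g = -0.0088, g' = -0.607 → ψ = 0.464
Converged at ψ = 0.464.

ψ = 0.464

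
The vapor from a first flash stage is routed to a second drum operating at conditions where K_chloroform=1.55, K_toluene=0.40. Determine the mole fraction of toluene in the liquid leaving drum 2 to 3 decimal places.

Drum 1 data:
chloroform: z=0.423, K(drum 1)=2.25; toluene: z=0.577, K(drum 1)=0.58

Drum 1:
Binary case is linear: z₁(K₁−1)(1+ψ₁(K₂−1)) + z₂(K₂−1)(1+ψ₁(K₁−1)) = 0
⇒ ψ₁ = [z₁(K₁−1)+z₂(K₂−1)] / [−(K₁−1)(K₂−1)] = 0.2864/0.5250 = 0.546
Drum-1 compositions:
  chloroform: x = 0.251, y = 0.566
  toluene: x = 0.749, y = 0.434
Drum-2 feed = drum-1 vapor: z₂ = (0.5659, 0.4341).
Drum 2:
Let ψ₂ = V/F and solve Σ zᵢ(Kᵢ−1)/(1+ψ₂(Kᵢ−1)) = 0.
g(0) = ΣzᵢKᵢ − 1 = 0.051 and g(1) = 1 − Σzᵢ/Kᵢ = -0.450, so a root lies in (0, 1).
Iterate (Newton) starting at ψ₂ = 0.32:
  ψ₂ = 0.320: g = -0.0577, g' = -0.363 → ψ₂ = 0.161
  ψ₂ = 0.161: g = -0.0024, g' = -0.336 → ψ₂ = 0.154
Converged at ψ₂ = 0.154.
  chloroform: x = 0.522, y = 0.809
  toluene: x = 0.478, y = 0.191

x_toluene (drum 2) = 0.478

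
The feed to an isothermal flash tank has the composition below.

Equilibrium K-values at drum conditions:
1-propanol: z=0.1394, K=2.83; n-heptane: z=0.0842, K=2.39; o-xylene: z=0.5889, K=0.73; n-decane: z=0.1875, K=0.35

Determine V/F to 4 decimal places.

Newton iteration, V/F⁰ = 0.45:
  V/F = 0.4500: g = -0.14136, g' = -0.4159 → V/F = 0.1101
  V/F = 0.1101: g = 0.01869, g' = -0.5833 → V/F = 0.1421
  V/F = 0.1421: g = 0.00055, g' = -0.5500 → V/F = 0.1431
Converged at V/F = 0.1431.

V/F = 0.1431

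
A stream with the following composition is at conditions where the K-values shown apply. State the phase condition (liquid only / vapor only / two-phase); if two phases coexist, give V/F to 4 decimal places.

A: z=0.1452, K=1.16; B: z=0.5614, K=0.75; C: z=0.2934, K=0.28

ΣzᵢKᵢ = 0.6716; Σzᵢ/Kᵢ = 1.9216.
Since ΣzᵢKᵢ < 1 the mixture is below its bubble point — single liquid phase.

liquid only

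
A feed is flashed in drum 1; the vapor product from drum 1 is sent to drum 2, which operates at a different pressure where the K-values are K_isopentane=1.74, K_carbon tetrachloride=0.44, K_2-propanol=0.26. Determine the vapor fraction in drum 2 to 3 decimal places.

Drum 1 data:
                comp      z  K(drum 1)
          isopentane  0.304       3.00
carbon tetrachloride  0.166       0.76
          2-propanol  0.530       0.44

V/F (drum 2) = 0.308

Drum 1:
Let ψ₁ = V/F and solve Σ zᵢ(Kᵢ−1)/(1+ψ₁(Kᵢ−1)) = 0.
g(0) = ΣzᵢKᵢ − 1 = 0.271 and g(1) = 1 − Σzᵢ/Kᵢ = -0.524, so a root lies in (0, 1).
Iterate (Newton) starting at ψ₁ = 0.39:
  ψ₁ = 0.390: g = -0.0821, g' = -0.667 → ψ₁ = 0.267
  ψ₁ = 0.267: g = 0.0048, g' = -0.757 → ψ₁ = 0.273
Converged at ψ₁ = 0.273.
Drum-1 compositions:
  isopentane: x = 0.197, y = 0.590
  carbon tetrachloride: x = 0.178, y = 0.135
  2-propanol: x = 0.626, y = 0.275
Drum-2 feed = drum-1 vapor: z₂ = (0.5896, 0.1350, 0.2754).
Drum 2:
Rachford–Rice: g(ψ₂) = Σ zᵢ(Kᵢ−1)/(1+ψ₂(Kᵢ−1)) = 0.
Check two-phase: ΣzᵢKᵢ = 1.157 > 1 and Σzᵢ/Kᵢ = 1.705 > 1, so g(0) = 0.157 > 0 and g(1) = -0.705 < 0.
Iterate (Newton) starting at ψ₂ = 0.5:
  ψ₂ = 0.500: g = -0.1100, g' = -0.634 → ψ₂ = 0.326
  ψ₂ = 0.326: g = -0.0098, g' = -0.535 → ψ₂ = 0.308
Converged at ψ₂ = 0.308.
  isopentane: x = 0.480, y = 0.835
  carbon tetrachloride: x = 0.163, y = 0.072
  2-propanol: x = 0.357, y = 0.093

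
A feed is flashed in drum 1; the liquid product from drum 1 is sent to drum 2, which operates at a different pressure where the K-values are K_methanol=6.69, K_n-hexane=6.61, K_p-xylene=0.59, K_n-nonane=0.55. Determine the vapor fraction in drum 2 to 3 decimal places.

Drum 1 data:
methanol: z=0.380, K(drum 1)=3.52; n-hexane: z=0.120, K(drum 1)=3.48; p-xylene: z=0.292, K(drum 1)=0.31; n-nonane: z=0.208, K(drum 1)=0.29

V/F (drum 2) = 0.372

Drum 1:
Let ψ₁ = V/F and solve Σ zᵢ(Kᵢ−1)/(1+ψ₁(Kᵢ−1)) = 0.
Check two-phase: ΣzᵢKᵢ = 1.906 > 1 and Σzᵢ/Kᵢ = 1.802 > 1, so g(0) = 0.906 > 0 and g(1) = -0.802 < 0.
Newton iteration, ψ₁⁰ = 0.39:
  ψ₁ = 0.390: g = 0.1543, g' = -1.265 → ψ₁ = 0.512
  ψ₁ = 0.512: g = 0.0057, g' = -1.195 → ψ₁ = 0.517
Converged at ψ₁ = 0.517.
Drum-1 compositions:
  methanol: x = 0.165, y = 0.581
  n-hexane: x = 0.053, y = 0.183
  p-xylene: x = 0.454, y = 0.141
  n-nonane: x = 0.329, y = 0.095
Drum-2 feed = drum-1 liquid: z₂ = (0.1651, 0.0526, 0.4538, 0.3285).
Drum 2:
Material balance + equilibrium reduce to Σ zᵢ(Kᵢ−1)/(1+ψ₂(Kᵢ−1)) = 0.
Check two-phase: ΣzᵢKᵢ = 1.900 > 1 and Σzᵢ/Kᵢ = 1.399 > 1, so g(0) = 0.900 > 0 and g(1) = -0.399 < 0.
Newton iteration, ψ₂⁰ = 0.67:
  ψ₂ = 0.670: g = -0.2110, g' = -0.585 → ψ₂ = 0.309
  ψ₂ = 0.309: g = 0.0632, g' = -1.112 → ψ₂ = 0.366
  ψ₂ = 0.366: g = 0.0052, g' = -0.940 → ψ₂ = 0.372
Converged at ψ₂ = 0.372.
  methanol: x = 0.053, y = 0.354
  n-hexane: x = 0.017, y = 0.113
  p-xylene: x = 0.535, y = 0.316
  n-nonane: x = 0.395, y = 0.217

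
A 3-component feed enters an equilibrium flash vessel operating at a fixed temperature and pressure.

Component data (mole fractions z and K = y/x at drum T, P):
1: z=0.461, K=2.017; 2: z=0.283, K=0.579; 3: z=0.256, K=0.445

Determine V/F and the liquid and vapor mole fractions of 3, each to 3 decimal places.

Rachford–Rice: g(V/F) = Σ zᵢ(Kᵢ−1)/(1+V/F(Kᵢ−1)) = 0.
Check two-phase: ΣzᵢKᵢ = 1.208 > 1 and Σzᵢ/Kᵢ = 1.293 > 1, so g(0) = 0.208 > 0 and g(1) = -0.293 < 0.
Iterate (Newton) starting at V/F = 0.5:
  V/F = 0.500: g = -0.0368, g' = -0.441 → V/F = 0.417
Converged at V/F = 0.417.
Compositions from xᵢ = zᵢ/(1+V/F(Kᵢ−1)), yᵢ = Kᵢxᵢ:
  1: x = 0.324, y = 0.653
  2: x = 0.343, y = 0.199
  3: x = 0.333, y = 0.148

V/F = 0.417, x_3 = 0.333, y_3 = 0.148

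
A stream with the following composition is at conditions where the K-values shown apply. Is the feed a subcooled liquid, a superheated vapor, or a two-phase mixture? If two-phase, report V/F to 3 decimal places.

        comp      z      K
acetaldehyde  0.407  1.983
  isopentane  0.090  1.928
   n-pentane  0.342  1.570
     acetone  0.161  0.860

ΣzᵢKᵢ = 1.656; Σzᵢ/Kᵢ = 0.657.
Since Σzᵢ/Kᵢ < 1 the mixture is above its dew point — single vapor phase.

superheated vapor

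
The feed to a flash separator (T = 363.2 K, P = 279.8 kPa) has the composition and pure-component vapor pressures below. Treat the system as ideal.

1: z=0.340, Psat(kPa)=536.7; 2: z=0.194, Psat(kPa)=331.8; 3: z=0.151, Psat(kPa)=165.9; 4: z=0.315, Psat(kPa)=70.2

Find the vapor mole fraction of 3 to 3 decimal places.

y_3 = 0.094

Raoult's law: Kᵢ = Pᵢˢᵃᵗ/P = Pᵢˢᵃᵗ/279.8.
  K_1 = 536.7/279.8 = 1.91816, K_2 = 331.8/279.8 = 1.18585, K_3 = 165.9/279.8 = 0.59292, K_4 = 70.2/279.8 = 0.25089
Material balance + equilibrium reduce to Σ zᵢ(Kᵢ−1)/(1+ψ(Kᵢ−1)) = 0.
Check two-phase: ΣzᵢKᵢ = 1.051 > 1 and Σzᵢ/Kᵢ = 1.851 > 1, so g(0) = 0.051 > 0 and g(1) = -0.851 < 0.
Newton iteration, ψ⁰ = 0.5:
  ψ = 0.500: g = -0.2075, g' = -0.632 → ψ = 0.171
  ψ = 0.171: g = -0.0322, g' = -0.482 → ψ = 0.105
Converged at ψ = 0.105.
Compositions from xᵢ = zᵢ/(1+ψ(Kᵢ−1)), yᵢ = Kᵢxᵢ:
  1: x = 0.310, y = 0.595
  2: x = 0.190, y = 0.226
  3: x = 0.158, y = 0.094
  4: x = 0.342, y = 0.086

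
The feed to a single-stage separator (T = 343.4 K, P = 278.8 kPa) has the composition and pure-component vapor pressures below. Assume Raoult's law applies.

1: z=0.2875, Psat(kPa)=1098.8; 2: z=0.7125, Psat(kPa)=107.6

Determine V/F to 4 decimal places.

V/F = 0.2259

Raoult's law: Kᵢ = Pᵢˢᵃᵗ/P = Pᵢˢᵃᵗ/278.8.
  K_1 = 1098.8/278.8 = 3.941176, K_2 = 107.6/278.8 = 0.385940
Material balance + equilibrium reduce to Σ zᵢ(Kᵢ−1)/(1+V/F(Kᵢ−1)) = 0.
g(0) = ΣzᵢKᵢ − 1 = 0.4081 and g(1) = 1 − Σzᵢ/Kᵢ = -0.9191, so a root lies in (0, 1).
Newton–Raphson from V/F = 0.66:
  V/F = 0.6600: g = -0.44817, g' = -1.0471 → V/F = 0.2320
  V/F = 0.2320: g = -0.00756, g' = -1.2441 → V/F = 0.2259
Converged at V/F = 0.2259.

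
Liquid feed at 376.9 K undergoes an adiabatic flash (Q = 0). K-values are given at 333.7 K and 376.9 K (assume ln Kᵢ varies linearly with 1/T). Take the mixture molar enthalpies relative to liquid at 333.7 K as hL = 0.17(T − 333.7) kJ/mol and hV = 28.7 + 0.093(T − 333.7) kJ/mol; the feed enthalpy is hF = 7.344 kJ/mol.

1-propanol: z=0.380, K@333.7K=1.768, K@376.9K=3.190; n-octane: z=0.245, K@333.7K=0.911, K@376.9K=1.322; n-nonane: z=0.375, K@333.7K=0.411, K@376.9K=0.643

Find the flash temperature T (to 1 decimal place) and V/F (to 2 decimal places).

Adiabatic flash: solve Rachford–Rice at each trial T, then check hF = ψ·hV(T) + (1−ψ)·hL(T).
  T = 333.7 K: K = (1.768, 0.911, 0.411), RR gives ψ = 0.142, H_out = 4.077 kJ/mol
  T = 376.9 K: K = (3.190, 1.322, 0.643), RR gives ψ = 1.000, H_out = 32.718 kJ/mol
  T = 355.3 K: K = (2.418, 1.110, 0.521), RR gives ψ = 0.765, H_out = 24.347 kJ/mol
  T = 344.5 K: K = (2.078, 1.009, 0.465), RR gives ψ = 0.485, H_out = 15.339 kJ/mol
  T = 339.1 K: K = (1.919, 0.959, 0.437), RR gives ψ = 0.327, H_out = 10.159 kJ/mol
  T = 336.4 K: K = (1.843, 0.935, 0.424), RR gives ψ = 0.239, H_out = 7.262 kJ/mol
  T = 337.8 K: K = (1.882, 0.948, 0.431), RR gives ψ = 0.285, H_out = 8.795 kJ/mol
Linear interpolation between T = 336.4 (H_out = 7.262) and T = 337.8 (H_out = 8.795) on hF = 7.344 gives T ≈ 336.5 K, at which ψ = 0.24.

T = 336.5 K, V/F = 0.24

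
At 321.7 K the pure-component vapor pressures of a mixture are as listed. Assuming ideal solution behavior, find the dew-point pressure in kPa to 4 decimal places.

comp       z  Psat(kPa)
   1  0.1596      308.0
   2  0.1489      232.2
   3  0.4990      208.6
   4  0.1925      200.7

At the dew point ψ → 1, so Σzᵢ/Kᵢ = 1 with Kᵢ = Pᵢˢᵃᵗ/P ⇒ 1/P = Σzᵢ/Pᵢˢᵃᵗ.
1/P = 0.1596/308.0 + 0.1489/232.2 + 0.4990/208.6 + 0.1925/200.7 = 0.0045107 ⇒ P = 221.6941 kPa

Pdew = 221.6941 kPa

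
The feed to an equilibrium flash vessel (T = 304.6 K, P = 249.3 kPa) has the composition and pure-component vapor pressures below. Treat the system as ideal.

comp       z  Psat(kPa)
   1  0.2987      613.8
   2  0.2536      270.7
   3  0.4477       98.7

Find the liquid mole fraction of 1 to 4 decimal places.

x_1 = 0.2097

Raoult's law: Kᵢ = Pᵢˢᵃᵗ/P = Pᵢˢᵃᵗ/249.3.
  K_1 = 613.8/249.3 = 2.462094, K_2 = 270.7/249.3 = 1.085840, K_3 = 98.7/249.3 = 0.395909
Rachford–Rice: g(ψ) = Σ zᵢ(Kᵢ−1)/(1+ψ(Kᵢ−1)) = 0.
Feasibility: ΣzᵢKᵢ = 1.1880, Σzᵢ/Kᵢ = 1.4857 — both > 1, two phases present.
Iterate (Newton) starting at ψ = 0.5:
  ψ = 0.5000: g = -0.11433, g' = -0.5502 → ψ = 0.2922
  ψ = 0.2922: g = -0.00119, g' = -0.5562 → ψ = 0.2901
Converged at ψ = 0.2901.
Compositions from xᵢ = zᵢ/(1+ψ(Kᵢ−1)), yᵢ = Kᵢxᵢ:
  1: x = 0.2097, y = 0.5164
  2: x = 0.2474, y = 0.2687
  3: x = 0.5428, y = 0.2149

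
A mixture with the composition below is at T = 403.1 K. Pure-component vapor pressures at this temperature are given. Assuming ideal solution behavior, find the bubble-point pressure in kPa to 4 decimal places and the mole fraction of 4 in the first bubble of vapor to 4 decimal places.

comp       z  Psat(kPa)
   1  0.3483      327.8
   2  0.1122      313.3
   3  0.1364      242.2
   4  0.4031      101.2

Pbub = 223.1548 kPa, y_4 = 0.1828

At the bubble point ψ → 0, so ΣzᵢKᵢ = 1 with Kᵢ = Pᵢˢᵃᵗ/P ⇒ P = ΣzᵢPᵢˢᵃᵗ.
P = 0.3483·327.8 + 0.1122·313.3 + 0.1364·242.2 + 0.4031·101.2 = 223.1548 kPa
yᵢ = zᵢPᵢˢᵃᵗ/P ⇒ y_4 = 0.4031·101.2/223.1548 = 0.1828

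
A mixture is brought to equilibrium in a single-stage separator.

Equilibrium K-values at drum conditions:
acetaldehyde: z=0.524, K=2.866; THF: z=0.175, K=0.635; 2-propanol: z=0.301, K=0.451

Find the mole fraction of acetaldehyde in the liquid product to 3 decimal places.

Material balance + equilibrium reduce to Σ zᵢ(Kᵢ−1)/(1+ψ(Kᵢ−1)) = 0.
Check two-phase: ΣzᵢKᵢ = 1.749 > 1 and Σzᵢ/Kᵢ = 1.126 > 1, so g(0) = 0.749 > 0 and g(1) = -0.126 < 0.
Iterate (Newton) starting at ψ = 0.4:
  ψ = 0.400: g = 0.2733, g' = -0.779 → ψ = 0.751
  ψ = 0.751: g = 0.0381, g' = -0.623 → ψ = 0.812
Converged at ψ = 0.812.
Compositions from xᵢ = zᵢ/(1+ψ(Kᵢ−1)), yᵢ = Kᵢxᵢ:
  acetaldehyde: x = 0.208, y = 0.597
  THF: x = 0.249, y = 0.158
  2-propanol: x = 0.543, y = 0.245

x_acetaldehyde = 0.208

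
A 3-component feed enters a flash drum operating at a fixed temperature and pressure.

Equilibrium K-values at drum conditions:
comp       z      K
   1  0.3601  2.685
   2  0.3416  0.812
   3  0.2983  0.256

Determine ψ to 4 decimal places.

ψ = 0.3679

Iterate (Newton) starting at ψ = 0.5:
  ψ = 0.5000: g = -0.09497, g' = -0.7346 → ψ = 0.3707
  ψ = 0.3707: g = -0.00202, g' = -0.7161 → ψ = 0.3679
Converged at ψ = 0.3679.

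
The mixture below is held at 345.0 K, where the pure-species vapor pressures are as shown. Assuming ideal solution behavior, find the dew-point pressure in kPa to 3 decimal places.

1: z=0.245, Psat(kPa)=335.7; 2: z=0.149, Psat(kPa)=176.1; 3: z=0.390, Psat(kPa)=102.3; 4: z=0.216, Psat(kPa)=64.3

Pdew = 114.318 kPa

At the dew point ψ → 1, so Σzᵢ/Kᵢ = 1 with Kᵢ = Pᵢˢᵃᵗ/P ⇒ 1/P = Σzᵢ/Pᵢˢᵃᵗ.
1/P = 0.245/335.7 + 0.149/176.1 + 0.390/102.3 + 0.216/64.3 = 0.008747 ⇒ P = 114.318 kPa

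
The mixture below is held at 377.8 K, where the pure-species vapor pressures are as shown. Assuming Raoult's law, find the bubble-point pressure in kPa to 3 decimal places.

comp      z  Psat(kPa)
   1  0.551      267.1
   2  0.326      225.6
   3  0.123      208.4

At the bubble point ψ → 0, so ΣzᵢKᵢ = 1 with Kᵢ = Pᵢˢᵃᵗ/P ⇒ P = ΣzᵢPᵢˢᵃᵗ.
P = 0.551·267.1 + 0.326·225.6 + 0.123·208.4 = 246.351 kPa

Pbub = 246.351 kPa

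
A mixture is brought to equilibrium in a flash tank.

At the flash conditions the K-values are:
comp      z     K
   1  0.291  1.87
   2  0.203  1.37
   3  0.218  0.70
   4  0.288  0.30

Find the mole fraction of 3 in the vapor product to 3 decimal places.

y_3 = 0.160

Material balance + equilibrium reduce to Σ zᵢ(Kᵢ−1)/(1+β(Kᵢ−1)) = 0.
g(0) = ΣzᵢKᵢ − 1 = 0.061 and g(1) = 1 − Σzᵢ/Kᵢ = -0.575, so a root lies in (0, 1).
Newton iteration, β⁰ = 0.5:
  β = 0.500: g = -0.1473, g' = -0.488 → β = 0.198
  β = 0.198: g = -0.0177, g' = -0.397 → β = 0.154
  β = 0.154: g = -0.0000, g' = -0.395 → β = 0.153
Converged at β = 0.153.
Compositions from xᵢ = zᵢ/(1+β(Kᵢ−1)), yᵢ = Kᵢxᵢ:
  1: x = 0.257, y = 0.480
  2: x = 0.192, y = 0.263
  3: x = 0.229, y = 0.160
  4: x = 0.323, y = 0.097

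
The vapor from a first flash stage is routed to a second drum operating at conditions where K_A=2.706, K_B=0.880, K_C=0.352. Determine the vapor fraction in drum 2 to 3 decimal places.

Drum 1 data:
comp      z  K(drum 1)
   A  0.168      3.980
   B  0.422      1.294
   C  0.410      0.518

Drum 1:
Rachford–Rice: g(ψ₁) = Σ zᵢ(Kᵢ−1)/(1+ψ₁(Kᵢ−1)) = 0.
Check two-phase: ΣzᵢKᵢ = 1.427 > 1 and Σzᵢ/Kᵢ = 1.160 > 1, so g(0) = 0.427 > 0 and g(1) = -0.160 < 0.
Newton iteration, ψ₁⁰ = 0.39:
  ψ₁ = 0.390: g = 0.0995, g' = -0.493 → ψ₁ = 0.592
  ψ₁ = 0.592: g = 0.0103, g' = -0.408 → ψ₁ = 0.617
Converged at ψ₁ = 0.617.
Drum-1 compositions:
  A: x = 0.059, y = 0.235
  B: x = 0.357, y = 0.462
  C: x = 0.584, y = 0.302
Drum-2 feed = drum-1 vapor: z₂ = (0.2355, 0.4622, 0.3023).
Drum 2:
Rachford–Rice: g(ψ₂) = Σ zᵢ(Kᵢ−1)/(1+ψ₂(Kᵢ−1)) = 0.
Check two-phase: ΣzᵢKᵢ = 1.150 > 1 and Σzᵢ/Kᵢ = 1.471 > 1, so g(0) = 0.150 > 0 and g(1) = -0.471 < 0.
Newton–Raphson from ψ₂ = 0.45:
  ψ₂ = 0.450: g = -0.1079, g' = -0.480 → ψ₂ = 0.225
  ψ₂ = 0.225: g = 0.0039, g' = -0.539 → ψ₂ = 0.232
Converged at ψ₂ = 0.232.
  A: x = 0.169, y = 0.456
  B: x = 0.475, y = 0.418
  C: x = 0.356, y = 0.125

V/F (drum 2) = 0.232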